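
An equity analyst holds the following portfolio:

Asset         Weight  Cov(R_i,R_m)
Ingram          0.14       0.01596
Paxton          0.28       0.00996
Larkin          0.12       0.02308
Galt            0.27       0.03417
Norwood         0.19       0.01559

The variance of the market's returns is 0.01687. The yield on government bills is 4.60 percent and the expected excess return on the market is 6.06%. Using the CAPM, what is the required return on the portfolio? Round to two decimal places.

β_Ingram = 0.01596 / 0.01687 = 0.9461
β_Paxton = 0.00996 / 0.01687 = 0.5904
β_Larkin = 0.02308 / 0.01687 = 1.3681
β_Galt = 0.03417 / 0.01687 = 2.0255
β_Norwood = 0.01559 / 0.01687 = 0.9241
β_P = Σ w_i β_i = 0.14×0.9461 + 0.28×0.5904 + 0.12×1.3681 + 0.27×2.0255 + 0.19×0.9241 = 1.1844
E(R_P) = R_f + β_P × MRP = 4.60% + 1.1844 × 6.06% = 11.78%

11.78%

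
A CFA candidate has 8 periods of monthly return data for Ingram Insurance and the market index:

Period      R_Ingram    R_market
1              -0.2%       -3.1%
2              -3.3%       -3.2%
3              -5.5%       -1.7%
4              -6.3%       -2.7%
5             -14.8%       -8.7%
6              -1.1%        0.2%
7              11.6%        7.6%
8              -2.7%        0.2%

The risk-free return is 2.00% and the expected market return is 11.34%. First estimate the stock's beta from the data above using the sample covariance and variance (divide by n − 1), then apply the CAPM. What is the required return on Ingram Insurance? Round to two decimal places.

16.07%

Mean R_i = (-0.2 − 3.3 − 5.5 − 6.3 − 14.8 − 1.1 + 11.6 − 2.7) / 8 = -2.7875%
Mean R_m = (-3.1 − 3.2 − 1.7 − 2.7 − 8.7 + 0.2 + 7.6 + 0.2) / 8 = -1.4250%
Σ(R_i − R̄_i)(R_m − R̄_m) = 221.9225  ⇒  Cov = 221.9225 / 7 = 31.7032
Σ(R_m − R̄_m)² = 147.3150  ⇒  Var(R_m) = 147.3150 / 7 = 21.0450
β = Cov / Var(R_m) = 31.7032 / 21.0450 = 1.5064
MRP = 11.34% − 2.00% = 9.34%
E(R) = R_f + β × MRP = 2.00% + 1.5064 × 9.34% = 16.07%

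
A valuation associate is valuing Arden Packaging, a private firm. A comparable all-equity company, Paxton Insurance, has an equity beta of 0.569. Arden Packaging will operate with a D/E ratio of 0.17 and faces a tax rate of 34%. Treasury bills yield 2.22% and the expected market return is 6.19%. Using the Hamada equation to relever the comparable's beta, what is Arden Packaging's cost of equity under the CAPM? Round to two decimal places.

β_L = β_U × [1 + (1 − t)(D/E)] = 0.569 × [1 + (1 − 0.34) × 0.17]
    = 0.569 × [1 + 0.66 × 0.17] = 0.569 × 1.1122 = 0.6328
MRP = 6.19% − 2.22% = 3.97%
E(R) = R_f + β_L × MRP = 2.22% + 0.6328 × 3.97% = 4.73%

4.73%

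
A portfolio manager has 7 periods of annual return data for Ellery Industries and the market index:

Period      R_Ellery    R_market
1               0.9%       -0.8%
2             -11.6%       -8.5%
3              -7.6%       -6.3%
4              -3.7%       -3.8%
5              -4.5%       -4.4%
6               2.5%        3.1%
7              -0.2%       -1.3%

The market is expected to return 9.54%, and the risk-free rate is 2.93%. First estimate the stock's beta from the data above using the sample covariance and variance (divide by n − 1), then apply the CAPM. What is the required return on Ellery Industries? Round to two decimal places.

Mean R_i = (0.9 − 11.6 − 7.6 − 3.7 − 4.5 + 2.5 − 0.2) / 7 = -3.4571%
Mean R_m = (-0.8 − 8.5 − 6.3 − 3.8 − 4.4 + 3.1 − 1.3) / 7 = -3.1429%
Σ(R_i − R̄_i)(R_m − R̄_m) = 111.5729  ⇒  Cov = 111.5729 / 6 = 18.5955
Σ(R_m − R̄_m)² = 88.5371  ⇒  Var(R_m) = 88.5371 / 6 = 14.7562
β = Cov / Var(R_m) = 18.5955 / 14.7562 = 1.2602
MRP = 9.54% − 2.93% = 6.61%
E(R) = R_f + β × MRP = 2.93% + 1.2602 × 6.61% = 11.26%

11.26%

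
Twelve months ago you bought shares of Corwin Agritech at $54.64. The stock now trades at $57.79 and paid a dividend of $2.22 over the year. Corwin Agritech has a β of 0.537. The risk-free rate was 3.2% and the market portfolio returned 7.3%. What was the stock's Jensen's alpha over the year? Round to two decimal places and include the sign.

Realised HPR = (P1 + D1 − P0) / P0 = (57.79 + 2.22 − 54.64) / 54.64 = 5.37 / 54.64 = 9.8280%
MRP = 7.3% − 3.2% = 4.10%
CAPM required = R_f + β·MRP = 3.2% + 0.537 × 4.1% = 5.4017%
α = realised − required = 9.8280% − 5.4017% = +4.43%

+4.43%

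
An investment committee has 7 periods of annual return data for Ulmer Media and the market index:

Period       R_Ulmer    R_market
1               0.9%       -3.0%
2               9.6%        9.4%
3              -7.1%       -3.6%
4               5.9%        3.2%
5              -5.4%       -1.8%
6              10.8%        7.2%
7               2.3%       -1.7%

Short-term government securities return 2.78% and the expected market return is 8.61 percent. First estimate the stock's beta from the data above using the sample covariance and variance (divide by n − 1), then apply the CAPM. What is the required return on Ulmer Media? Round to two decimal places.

9.56%

Mean R_i = (0.9 + 9.6 − 7.1 + 5.9 − 5.4 + 10.8 + 2.3) / 7 = 2.4286%
Mean R_m = (-3.0 + 9.4 − 3.6 + 3.2 − 1.8 + 7.2 − 1.7) / 7 = 1.3857%
Σ(R_i − R̄_i)(R_m − R̄_m) = 191.9929  ⇒  Cov = 191.9929 / 6 = 31.9988
Σ(R_m − R̄_m)² = 165.0886  ⇒  Var(R_m) = 165.0886 / 6 = 27.5148
β = Cov / Var(R_m) = 31.9988 / 27.5148 = 1.1630
MRP = 8.61% − 2.78% = 5.83%
E(R) = R_f + β × MRP = 2.78% + 1.1630 × 5.83% = 9.56%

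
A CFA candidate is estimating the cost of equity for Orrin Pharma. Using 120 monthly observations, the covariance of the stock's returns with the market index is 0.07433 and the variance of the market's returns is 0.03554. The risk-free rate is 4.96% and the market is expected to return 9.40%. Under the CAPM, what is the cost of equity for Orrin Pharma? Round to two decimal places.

14.25%

β = Cov(R_i, R_m) / Var(R_m) = 0.07433 / 0.03554 = 2.0914
MRP = 9.40% − 4.96% = 4.44%
E(R) = R_f + β × MRP = 4.96% + 2.0914 × 4.44% = 14.25%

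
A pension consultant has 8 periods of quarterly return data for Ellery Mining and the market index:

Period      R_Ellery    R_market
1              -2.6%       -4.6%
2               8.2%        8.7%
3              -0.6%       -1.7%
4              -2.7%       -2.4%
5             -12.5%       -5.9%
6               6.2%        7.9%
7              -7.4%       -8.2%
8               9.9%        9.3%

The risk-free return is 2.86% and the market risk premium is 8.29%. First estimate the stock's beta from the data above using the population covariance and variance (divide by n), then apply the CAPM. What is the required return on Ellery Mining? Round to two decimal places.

11.42%

Mean R_i = (-2.6 + 8.2 − 0.6 − 2.7 − 12.5 + 6.2 − 7.4 + 9.9) / 8 = -0.1875%
Mean R_m = (-4.6 + 8.7 − 1.7 − 2.4 − 5.9 + 7.9 − 8.2 + 9.3) / 8 = 0.3875%
Σ(R_i − R̄_i)(R_m − R̄_m) = 366.8613  ⇒  Cov = 366.8613 / 8 = 45.8577
Σ(R_m − R̄_m)² = 355.2488  ⇒  Var(R_m) = 355.2488 / 8 = 44.4061
β = Cov / Var(R_m) = 45.8577 / 44.4061 = 1.0327
E(R) = R_f + β × MRP = 2.86% + 1.0327 × 8.29% = 11.42%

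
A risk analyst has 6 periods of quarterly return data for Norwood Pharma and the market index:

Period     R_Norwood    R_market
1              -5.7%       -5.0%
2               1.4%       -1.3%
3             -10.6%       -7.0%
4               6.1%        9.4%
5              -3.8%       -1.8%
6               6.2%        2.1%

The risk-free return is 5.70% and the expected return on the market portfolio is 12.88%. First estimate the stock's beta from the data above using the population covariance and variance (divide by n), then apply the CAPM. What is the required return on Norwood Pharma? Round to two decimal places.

13.08%

Mean R_i = (-5.7 + 1.4 − 10.6 + 6.1 − 3.8 + 6.2) / 6 = -1.0667%
Mean R_m = (-5.0 − 1.3 − 7.0 + 9.4 − 1.8 + 2.1) / 6 = -0.6000%
Σ(R_i − R̄_i)(R_m − R̄_m) = 174.2400  ⇒  Cov = 174.2400 / 6 = 29.0400
Σ(R_m − R̄_m)² = 169.5400  ⇒  Var(R_m) = 169.5400 / 6 = 28.2567
β = Cov / Var(R_m) = 29.0400 / 28.2567 = 1.0277
MRP = 12.88% − 5.70% = 7.18%
E(R) = R_f + β × MRP = 5.70% + 1.0277 × 7.18% = 13.08%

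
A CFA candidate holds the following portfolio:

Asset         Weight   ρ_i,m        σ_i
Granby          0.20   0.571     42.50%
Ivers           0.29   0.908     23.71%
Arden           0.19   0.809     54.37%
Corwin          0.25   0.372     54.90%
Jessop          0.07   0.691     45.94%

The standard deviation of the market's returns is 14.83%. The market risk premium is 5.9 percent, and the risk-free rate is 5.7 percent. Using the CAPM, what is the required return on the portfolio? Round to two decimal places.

16.35%

β_Granby = 0.571 × 42.50% / 14.83% = 1.6364
β_Ivers = 0.908 × 23.71% / 14.83% = 1.4517
β_Arden = 0.809 × 54.37% / 14.83% = 2.9660
β_Corwin = 0.372 × 54.90% / 14.83% = 1.3771
β_Jessop = 0.691 × 45.94% / 14.83% = 2.1406
β_P = Σ w_i β_i = 0.20×1.6364 + 0.29×1.4517 + 0.19×2.9660 + 0.25×1.3771 + 0.07×2.1406 = 1.8059
E(R_P) = R_f + β_P × MRP = 5.7% + 1.8059 × 5.9% = 16.35%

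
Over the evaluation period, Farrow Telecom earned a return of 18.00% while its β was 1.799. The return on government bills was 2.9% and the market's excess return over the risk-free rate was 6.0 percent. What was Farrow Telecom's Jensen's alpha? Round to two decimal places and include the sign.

CAPM benchmark = R_f + β(R_m − R_f) = 2.9% + 1.799 × 6.0% = 13.6940%
α = actual − benchmark = 18.00% − 13.6940% = +4.31%

+4.31%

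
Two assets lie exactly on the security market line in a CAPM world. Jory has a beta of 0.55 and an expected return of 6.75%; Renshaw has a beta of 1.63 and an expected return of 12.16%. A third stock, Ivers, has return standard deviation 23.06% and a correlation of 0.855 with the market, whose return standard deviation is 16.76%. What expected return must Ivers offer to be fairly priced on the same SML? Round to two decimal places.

9.89%

MRP = (12.16% − 6.75%) / (1.63 − 0.55) = 5.0093%
R_f = 6.75% − 0.55 × 5.0093% = 3.9949%
β_Ivers = ρ·σ_i/σ_m = 0.855 × 23.06 / 16.76 = 1.1764
E(R_Ivers) = R_f + β × MRP = 3.9949% + 1.1764 × 5.0093% = 9.89%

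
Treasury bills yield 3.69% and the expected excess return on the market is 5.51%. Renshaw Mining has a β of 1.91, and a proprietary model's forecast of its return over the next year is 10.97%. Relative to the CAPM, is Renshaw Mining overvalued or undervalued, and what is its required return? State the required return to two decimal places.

Required return = R_f + β·MRP = 3.69% + 1.91 × 5.51% = 14.21%
Forecast 10.97% < required 14.21% → the stock plots below the SML → overvalued.

Overvalued; required return 14.21%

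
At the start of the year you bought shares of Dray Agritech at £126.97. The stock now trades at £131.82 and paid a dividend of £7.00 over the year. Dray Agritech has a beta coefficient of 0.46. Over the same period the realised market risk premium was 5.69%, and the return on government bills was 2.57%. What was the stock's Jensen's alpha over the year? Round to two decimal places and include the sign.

+4.15%

Realised HPR = (P1 + D1 − P0) / P0 = (131.82 + 7.00 − 126.97) / 126.97 = 11.85 / 126.97 = 9.3329%
CAPM required = R_f + β·MRP = 2.57% + 0.46 × 5.69% = 5.1874%
α = realised − required = 9.3329% − 5.1874% = +4.15%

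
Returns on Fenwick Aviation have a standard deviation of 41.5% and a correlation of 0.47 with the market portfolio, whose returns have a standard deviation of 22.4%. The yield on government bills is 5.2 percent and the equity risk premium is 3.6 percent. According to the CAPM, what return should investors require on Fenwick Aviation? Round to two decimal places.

8.33%

β = ρ × σ_i / σ_m = 0.47 × 41.5% / 22.4% = 0.8708
E(R) = 5.2% + 0.8708 × 3.6% = 8.33%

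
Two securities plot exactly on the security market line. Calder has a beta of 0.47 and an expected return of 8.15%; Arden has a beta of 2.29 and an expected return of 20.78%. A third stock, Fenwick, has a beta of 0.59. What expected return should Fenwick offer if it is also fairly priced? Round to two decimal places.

8.98%

MRP (SML slope) = (20.78% − 8.15%) / (2.29 − 0.47) = 12.63% / 1.82 = 6.9396%
R_f (intercept) = 8.15% − 0.47 × 6.9396% = 4.8884%
E(R_Fenwick) = R_f + β × MRP = 4.8884% + 0.59 × 6.9396% = 8.98%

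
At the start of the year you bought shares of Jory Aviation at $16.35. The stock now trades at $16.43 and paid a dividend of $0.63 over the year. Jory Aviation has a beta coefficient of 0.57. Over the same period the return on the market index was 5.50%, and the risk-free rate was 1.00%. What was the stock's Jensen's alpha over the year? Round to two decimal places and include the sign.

+0.78%

Realised HPR = (P1 + D1 − P0) / P0 = (16.43 + 0.63 − 16.35) / 16.35 = 0.71 / 16.35 = 4.3425%
MRP = 5.50% − 1.00% = 4.50%
CAPM required = R_f + β·MRP = 1.00% + 0.57 × 4.50% = 3.5650%
α = realised − required = 4.3425% − 3.5650% = +0.78%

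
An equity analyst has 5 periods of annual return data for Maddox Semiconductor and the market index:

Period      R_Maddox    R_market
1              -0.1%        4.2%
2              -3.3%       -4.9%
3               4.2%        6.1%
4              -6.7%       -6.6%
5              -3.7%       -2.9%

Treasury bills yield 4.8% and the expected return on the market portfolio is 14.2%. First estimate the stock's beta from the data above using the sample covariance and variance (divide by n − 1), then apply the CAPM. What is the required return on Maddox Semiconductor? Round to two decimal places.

11.32%

Mean R_i = (-0.1 − 3.3 + 4.2 − 6.7 − 3.7) / 5 = -1.9200%
Mean R_m = (4.2 − 4.9 + 6.1 − 6.6 − 2.9) / 5 = -0.8200%
Σ(R_i − R̄_i)(R_m − R̄_m) = 88.4480  ⇒  Cov = 88.4480 / 4 = 22.1120
Σ(R_m − R̄_m)² = 127.4680  ⇒  Var(R_m) = 127.4680 / 4 = 31.8670
β = Cov / Var(R_m) = 22.1120 / 31.8670 = 0.6939
MRP = 14.2% − 4.8% = 9.40%
E(R) = R_f + β × MRP = 4.8% + 0.6939 × 9.4% = 11.32%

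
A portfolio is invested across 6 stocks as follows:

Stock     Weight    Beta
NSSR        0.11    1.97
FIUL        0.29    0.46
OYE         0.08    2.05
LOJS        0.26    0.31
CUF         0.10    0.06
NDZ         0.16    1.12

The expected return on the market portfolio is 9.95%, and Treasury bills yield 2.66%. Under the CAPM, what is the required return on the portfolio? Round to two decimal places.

β_P = Σ w_i β_i = 0.11×1.97 + 0.29×0.46 + 0.08×2.05 + 0.26×0.31 + 0.10×0.06 + 0.16×1.12 = 0.7799
MRP = 9.95% − 2.66% = 7.29%
E(R_P) = R_f + β_P × MRP = 2.66% + 0.7799 × 7.29% = 8.35%

8.35%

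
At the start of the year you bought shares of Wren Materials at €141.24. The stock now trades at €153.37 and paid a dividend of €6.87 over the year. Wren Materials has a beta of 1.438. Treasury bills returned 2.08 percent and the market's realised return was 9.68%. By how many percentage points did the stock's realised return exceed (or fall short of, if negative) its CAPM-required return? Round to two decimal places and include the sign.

Realised HPR = (P1 + D1 − P0) / P0 = (153.37 + 6.87 − 141.24) / 141.24 = 19.00 / 141.24 = 13.4523%
MRP = 9.68% − 2.08% = 7.60%
CAPM required = R_f + β·MRP = 2.08% + 1.438 × 7.60% = 13.00880%
α = realised − required = 13.4523% − 13.00880% = +0.44%

+0.44%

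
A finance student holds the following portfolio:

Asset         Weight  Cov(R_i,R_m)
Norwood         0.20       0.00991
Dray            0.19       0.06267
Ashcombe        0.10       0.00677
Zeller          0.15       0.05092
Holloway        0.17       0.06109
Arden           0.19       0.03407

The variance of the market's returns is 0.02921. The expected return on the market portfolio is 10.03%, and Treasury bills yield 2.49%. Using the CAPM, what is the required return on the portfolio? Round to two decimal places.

β_Norwood = 0.00991 / 0.02921 = 0.3393
β_Dray = 0.06267 / 0.02921 = 2.1455
β_Ashcombe = 0.00677 / 0.02921 = 0.2318
β_Zeller = 0.05092 / 0.02921 = 1.7432
β_Holloway = 0.06109 / 0.02921 = 2.0914
β_Arden = 0.03407 / 0.02921 = 1.1664
β_P = Σ w_i β_i = 0.20×0.3393 + 0.19×2.1455 + 0.10×0.2318 + 0.15×1.7432 + 0.17×2.0914 + 0.19×1.1664 = 1.3373
MRP = 10.03% − 2.49% = 7.54%
E(R_P) = R_f + β_P × MRP = 2.49% + 1.3373 × 7.54% = 12.57%

12.57%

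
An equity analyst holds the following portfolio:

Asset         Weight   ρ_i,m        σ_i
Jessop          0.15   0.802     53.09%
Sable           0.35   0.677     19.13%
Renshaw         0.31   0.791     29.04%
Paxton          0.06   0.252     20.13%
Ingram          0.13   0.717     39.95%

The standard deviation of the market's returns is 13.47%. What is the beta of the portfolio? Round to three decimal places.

β_Jessop = 0.802 × 53.09% / 13.47% = 3.1610
β_Sable = 0.677 × 19.13% / 13.47% = 0.9615
β_Renshaw = 0.791 × 29.04% / 13.47% = 1.7053
β_Paxton = 0.252 × 20.13% / 13.47% = 0.3766
β_Ingram = 0.717 × 39.95% / 13.47% = 2.1265
β_P = Σ w_i β_i = 0.15×3.1610 + 0.35×0.9615 + 0.31×1.7053 + 0.06×0.3766 + 0.13×2.1265 = 1.6384

1.638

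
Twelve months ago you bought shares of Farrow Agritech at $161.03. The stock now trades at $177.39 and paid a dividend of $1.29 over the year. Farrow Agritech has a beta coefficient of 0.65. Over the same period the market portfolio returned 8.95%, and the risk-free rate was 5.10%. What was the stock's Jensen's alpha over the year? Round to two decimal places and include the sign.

Realised HPR = (P1 + D1 − P0) / P0 = (177.39 + 1.29 − 161.03) / 161.03 = 17.65 / 161.03 = 10.9607%
MRP = 8.95% − 5.10% = 3.85%
CAPM required = R_f + β·MRP = 5.10% + 0.65 × 3.85% = 7.6025%
α = realised − required = 10.9607% − 7.6025% = +3.36%

+3.36%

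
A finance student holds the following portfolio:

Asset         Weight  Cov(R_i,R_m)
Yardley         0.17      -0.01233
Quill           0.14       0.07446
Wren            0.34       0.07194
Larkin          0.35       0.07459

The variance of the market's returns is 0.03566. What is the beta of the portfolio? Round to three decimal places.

β_Yardley = -0.01233 / 0.03566 = -0.3458
β_Quill = 0.07446 / 0.03566 = 2.0881
β_Wren = 0.07194 / 0.03566 = 2.0174
β_Larkin = 0.07459 / 0.03566 = 2.0917
β_P = Σ w_i β_i = 0.17×-0.3458 + 0.14×2.0881 + 0.34×2.0174 + 0.35×2.0917 = 1.6516

1.652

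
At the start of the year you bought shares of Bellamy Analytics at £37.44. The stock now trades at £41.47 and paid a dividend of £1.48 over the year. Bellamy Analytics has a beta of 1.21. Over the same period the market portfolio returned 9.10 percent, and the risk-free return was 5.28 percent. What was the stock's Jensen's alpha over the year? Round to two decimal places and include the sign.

Realised HPR = (P1 + D1 − P0) / P0 = (41.47 + 1.48 − 37.44) / 37.44 = 5.51 / 37.44 = 14.7169%
MRP = 9.10% − 5.28% = 3.82%
CAPM required = R_f + β·MRP = 5.28% + 1.21 × 3.82% = 9.9022%
α = realised − required = 14.7169% − 9.9022% = +4.81%

+4.81%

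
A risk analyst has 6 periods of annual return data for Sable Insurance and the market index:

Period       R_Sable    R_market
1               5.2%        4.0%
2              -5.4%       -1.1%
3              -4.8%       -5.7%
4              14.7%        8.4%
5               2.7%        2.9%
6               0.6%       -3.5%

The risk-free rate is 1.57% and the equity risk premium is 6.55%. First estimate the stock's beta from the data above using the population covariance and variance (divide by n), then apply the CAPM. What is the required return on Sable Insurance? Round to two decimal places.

9.83%

Mean R_i = (5.2 − 5.4 − 4.8 + 14.7 + 2.7 + 0.6) / 6 = 2.1667%
Mean R_m = (4.0 − 1.1 − 5.7 + 8.4 + 2.9 − 3.5) / 6 = 0.8333%
Σ(R_i − R̄_i)(R_m − R̄_m) = 172.4767  ⇒  Cov = 172.4767 / 6 = 28.7461
Σ(R_m − R̄_m)² = 136.7533  ⇒  Var(R_m) = 136.7533 / 6 = 22.7922
β = Cov / Var(R_m) = 28.7461 / 22.7922 = 1.2612
E(R) = R_f + β × MRP = 1.57% + 1.2612 × 6.55% = 9.83%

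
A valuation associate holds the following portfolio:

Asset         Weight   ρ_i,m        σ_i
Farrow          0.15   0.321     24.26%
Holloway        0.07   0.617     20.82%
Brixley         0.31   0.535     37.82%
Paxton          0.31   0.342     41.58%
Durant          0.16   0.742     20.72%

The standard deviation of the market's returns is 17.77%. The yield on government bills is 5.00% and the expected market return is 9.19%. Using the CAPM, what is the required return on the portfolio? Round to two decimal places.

β_Farrow = 0.321 × 24.26% / 17.77% = 0.4382
β_Holloway = 0.617 × 20.82% / 17.77% = 0.7229
β_Brixley = 0.535 × 37.82% / 17.77% = 1.1386
β_Paxton = 0.342 × 41.58% / 17.77% = 0.8002
β_Durant = 0.742 × 20.72% / 17.77% = 0.8652
β_P = Σ w_i β_i = 0.15×0.4382 + 0.07×0.7229 + 0.31×1.1386 + 0.31×0.8002 + 0.16×0.8652 = 0.8558
MRP = 9.19% − 5.00% = 4.19%
E(R_P) = R_f + β_P × MRP = 5.00% + 0.8558 × 4.19% = 8.59%

8.59%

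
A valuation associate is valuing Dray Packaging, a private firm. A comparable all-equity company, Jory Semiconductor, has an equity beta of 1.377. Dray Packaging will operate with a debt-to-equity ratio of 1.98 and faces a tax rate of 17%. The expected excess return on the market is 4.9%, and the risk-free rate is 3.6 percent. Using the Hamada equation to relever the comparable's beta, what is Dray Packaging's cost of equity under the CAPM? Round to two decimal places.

21.44%

β_L = β_U × [1 + (1 − t)(D/E)] = 1.377 × [1 + (1 − 0.17) × 1.98]
    = 1.377 × [1 + 0.83 × 1.98] = 1.377 × 2.6434 = 3.6400
E(R) = R_f + β_L × MRP = 3.6% + 3.6400 × 4.9% = 21.44%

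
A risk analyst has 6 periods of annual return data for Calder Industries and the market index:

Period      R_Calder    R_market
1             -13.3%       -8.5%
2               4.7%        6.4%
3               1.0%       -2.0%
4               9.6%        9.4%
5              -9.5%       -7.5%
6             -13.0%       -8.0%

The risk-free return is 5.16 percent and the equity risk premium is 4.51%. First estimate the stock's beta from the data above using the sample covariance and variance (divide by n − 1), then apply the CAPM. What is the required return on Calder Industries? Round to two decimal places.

Mean R_i = (-13.3 + 4.7 + 1.0 + 9.6 − 9.5 − 13.0) / 6 = -3.4167%
Mean R_m = (-8.5 + 6.4 − 2.0 + 9.4 − 7.5 − 8.0) / 6 = -1.7000%
Σ(R_i − R̄_i)(R_m − R̄_m) = 371.7700  ⇒  Cov = 371.7700 / 5 = 74.3540
Σ(R_m − R̄_m)² = 308.4800  ⇒  Var(R_m) = 308.4800 / 5 = 61.6960
β = Cov / Var(R_m) = 74.3540 / 61.6960 = 1.2052
E(R) = R_f + β × MRP = 5.16% + 1.2052 × 4.51% = 10.60%

10.60%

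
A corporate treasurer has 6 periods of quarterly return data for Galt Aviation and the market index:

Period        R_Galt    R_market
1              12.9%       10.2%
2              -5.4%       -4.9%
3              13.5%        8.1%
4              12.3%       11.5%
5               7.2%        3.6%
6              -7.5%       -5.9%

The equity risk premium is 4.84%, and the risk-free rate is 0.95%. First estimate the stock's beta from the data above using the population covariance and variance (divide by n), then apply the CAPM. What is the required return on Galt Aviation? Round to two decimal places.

Mean R_i = (12.9 − 5.4 + 13.5 + 12.3 + 7.2 − 7.5) / 6 = 5.5000%
Mean R_m = (10.2 − 4.9 + 8.1 + 11.5 + 3.6 − 5.9) / 6 = 3.7667%
Σ(R_i − R̄_i)(R_m − R̄_m) = 354.7100  ⇒  Cov = 354.7100 / 6 = 59.1183
Σ(R_m − R̄_m)² = 288.5533  ⇒  Var(R_m) = 288.5533 / 6 = 48.0922
β = Cov / Var(R_m) = 59.1183 / 48.0922 = 1.2293
E(R) = R_f + β × MRP = 0.95% + 1.2293 × 4.84% = 6.90%

6.90%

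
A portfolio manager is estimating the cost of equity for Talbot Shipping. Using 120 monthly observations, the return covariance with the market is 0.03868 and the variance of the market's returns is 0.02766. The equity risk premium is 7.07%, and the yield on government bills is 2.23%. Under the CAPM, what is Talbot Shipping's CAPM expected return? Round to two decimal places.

12.12%

β = Cov(R_i, R_m) / Var(R_m) = 0.03868 / 0.02766 = 1.3984
E(R) = R_f + β × MRP = 2.23% + 1.3984 × 7.07% = 12.12%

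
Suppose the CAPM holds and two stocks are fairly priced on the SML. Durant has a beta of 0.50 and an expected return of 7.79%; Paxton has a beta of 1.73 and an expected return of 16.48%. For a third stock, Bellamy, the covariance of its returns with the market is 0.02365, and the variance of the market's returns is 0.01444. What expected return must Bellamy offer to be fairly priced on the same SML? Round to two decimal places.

15.83%

MRP = (16.48% − 7.79%) / (1.73 − 0.50) = 7.0650%
R_f = 7.79% − 0.50 × 7.0650% = 4.2575%
β_Bellamy = Cov / Var(R_m) = 0.02365 / 0.01444 = 1.6378
E(R_Bellamy) = R_f + β × MRP = 4.2575% + 1.6378 × 7.0650% = 15.83%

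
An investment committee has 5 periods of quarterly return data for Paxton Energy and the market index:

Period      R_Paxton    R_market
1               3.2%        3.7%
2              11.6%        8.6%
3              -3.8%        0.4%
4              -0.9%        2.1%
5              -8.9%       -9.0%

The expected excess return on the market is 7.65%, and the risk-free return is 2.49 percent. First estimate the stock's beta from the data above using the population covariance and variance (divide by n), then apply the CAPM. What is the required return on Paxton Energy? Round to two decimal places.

Mean R_i = (3.2 + 11.6 − 3.8 − 0.9 − 8.9) / 5 = 0.2400%
Mean R_m = (3.7 + 8.6 + 0.4 + 2.1 − 9.0) / 5 = 1.1600%
Σ(R_i − R̄_i)(R_m − R̄_m) = 186.8980  ⇒  Cov = 186.8980 / 5 = 37.3796
Σ(R_m − R̄_m)² = 166.4920  ⇒  Var(R_m) = 166.4920 / 5 = 33.2984
β = Cov / Var(R_m) = 37.3796 / 33.2984 = 1.1226
E(R) = R_f + β × MRP = 2.49% + 1.1226 × 7.65% = 11.08%

11.08%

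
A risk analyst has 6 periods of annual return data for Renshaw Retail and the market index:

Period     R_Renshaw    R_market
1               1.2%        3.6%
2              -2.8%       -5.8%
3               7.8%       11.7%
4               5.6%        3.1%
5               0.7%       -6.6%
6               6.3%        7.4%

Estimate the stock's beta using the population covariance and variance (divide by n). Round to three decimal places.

0.494

Mean R_i = (1.2 − 2.8 + 7.8 + 5.6 + 0.7 + 6.3) / 6 = 3.1333%
Mean R_m = (3.6 − 5.8 + 11.7 + 3.1 − 6.6 + 7.4) / 6 = 2.2333%
Σ(R_i − R̄_i)(R_m − R̄_m) = 129.1933  ⇒  Cov = 129.1933 / 6 = 21.5322
Σ(R_m − R̄_m)² = 261.4933  ⇒  Var(R_m) = 261.4933 / 6 = 43.5822
β = Cov / Var(R_m) = 21.5322 / 43.5822 = 0.4941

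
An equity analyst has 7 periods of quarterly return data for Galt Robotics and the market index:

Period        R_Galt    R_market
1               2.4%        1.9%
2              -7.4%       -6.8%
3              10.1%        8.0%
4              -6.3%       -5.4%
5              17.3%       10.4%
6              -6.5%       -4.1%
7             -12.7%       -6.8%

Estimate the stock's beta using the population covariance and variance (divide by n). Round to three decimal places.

Mean R_i = (2.4 − 7.4 + 10.1 − 6.3 + 17.3 − 6.5 − 12.7) / 7 = -0.4429%
Mean R_m = (1.9 − 6.8 + 8.0 − 5.4 + 10.4 − 4.1 − 6.8) / 7 = -0.4000%
Σ(R_i − R̄_i)(R_m − R̄_m) = 461.3900  ⇒  Cov = 461.3900 / 7 = 65.9129
Σ(R_m − R̄_m)² = 313.1000  ⇒  Var(R_m) = 313.1000 / 7 = 44.7286
β = Cov / Var(R_m) = 65.9129 / 44.7286 = 1.4736

1.474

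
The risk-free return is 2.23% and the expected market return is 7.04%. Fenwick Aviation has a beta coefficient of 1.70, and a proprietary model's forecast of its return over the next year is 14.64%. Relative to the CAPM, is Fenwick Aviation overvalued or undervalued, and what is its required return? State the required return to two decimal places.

Undervalued; required return 10.41%

MRP = 7.04% − 2.23% = 4.81%
Required return = R_f + β·MRP = 2.23% + 1.70 × 4.81% = 10.41%
Forecast 14.64% > required 10.41% → the stock plots above the SML → undervalued.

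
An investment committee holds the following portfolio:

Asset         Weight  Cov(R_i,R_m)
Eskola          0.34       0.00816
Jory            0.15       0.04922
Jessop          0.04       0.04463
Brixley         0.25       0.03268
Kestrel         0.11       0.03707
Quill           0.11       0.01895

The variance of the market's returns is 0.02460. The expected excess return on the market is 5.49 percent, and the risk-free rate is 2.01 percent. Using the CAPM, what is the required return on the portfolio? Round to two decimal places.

7.87%

β_Eskola = 0.00816 / 0.02460 = 0.3317
β_Jory = 0.04922 / 0.02460 = 2.0008
β_Jessop = 0.04463 / 0.02460 = 1.8142
β_Brixley = 0.03268 / 0.02460 = 1.3285
β_Kestrel = 0.03707 / 0.02460 = 1.5069
β_Quill = 0.01895 / 0.02460 = 0.7703
β_P = Σ w_i β_i = 0.34×0.3317 + 0.15×2.0008 + 0.04×1.8142 + 0.25×1.3285 + 0.11×1.5069 + 0.11×0.7703 = 1.0681
E(R_P) = R_f + β_P × MRP = 2.01% + 1.0681 × 5.49% = 7.87%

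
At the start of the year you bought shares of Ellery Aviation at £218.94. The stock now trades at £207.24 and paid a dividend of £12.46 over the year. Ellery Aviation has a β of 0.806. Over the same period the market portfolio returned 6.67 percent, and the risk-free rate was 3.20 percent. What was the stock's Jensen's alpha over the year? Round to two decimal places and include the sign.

-5.65%

Realised HPR = (P1 + D1 − P0) / P0 = (207.24 + 12.46 − 218.94) / 218.94 = 0.76 / 218.94 = 0.3471%
MRP = 6.67% − 3.20% = 3.47%
CAPM required = R_f + β·MRP = 3.20% + 0.806 × 3.47% = 5.99682%
α = realised − required = 0.3471% − 5.99682% = -5.65%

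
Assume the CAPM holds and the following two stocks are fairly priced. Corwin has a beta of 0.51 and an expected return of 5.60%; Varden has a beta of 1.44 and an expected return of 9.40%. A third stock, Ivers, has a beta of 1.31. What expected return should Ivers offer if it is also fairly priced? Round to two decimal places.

MRP (SML slope) = (9.40% − 5.60%) / (1.44 − 0.51) = 3.80% / 0.93 = 4.0860%
R_f (intercept) = 5.60% − 0.51 × 4.0860% = 3.5161%
E(R_Ivers) = R_f + β × MRP = 3.5161% + 1.31 × 4.0860% = 8.87%

8.87%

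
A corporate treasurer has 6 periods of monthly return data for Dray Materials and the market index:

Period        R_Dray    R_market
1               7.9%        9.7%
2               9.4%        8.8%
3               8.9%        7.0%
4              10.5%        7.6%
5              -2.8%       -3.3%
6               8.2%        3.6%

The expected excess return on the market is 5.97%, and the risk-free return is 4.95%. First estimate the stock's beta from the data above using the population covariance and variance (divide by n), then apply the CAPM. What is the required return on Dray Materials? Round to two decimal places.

10.39%

Mean R_i = (7.9 + 9.4 + 8.9 + 10.5 − 2.8 + 8.2) / 6 = 7.0167%
Mean R_m = (9.7 + 8.8 + 7.0 + 7.6 − 3.3 + 3.6) / 6 = 5.5667%
Σ(R_i − R̄_i)(R_m − R̄_m) = 105.8533  ⇒  Cov = 105.8533 / 6 = 17.6422
Σ(R_m − R̄_m)² = 116.2133  ⇒  Var(R_m) = 116.2133 / 6 = 19.3689
β = Cov / Var(R_m) = 17.6422 / 19.3689 = 0.9109
E(R) = R_f + β × MRP = 4.95% + 0.9109 × 5.97% = 10.39%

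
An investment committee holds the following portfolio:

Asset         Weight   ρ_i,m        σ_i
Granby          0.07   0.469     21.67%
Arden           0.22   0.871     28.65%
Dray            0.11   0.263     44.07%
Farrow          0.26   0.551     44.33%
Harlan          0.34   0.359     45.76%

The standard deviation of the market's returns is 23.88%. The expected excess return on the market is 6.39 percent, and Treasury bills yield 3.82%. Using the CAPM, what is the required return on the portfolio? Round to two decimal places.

β_Granby = 0.469 × 21.67% / 23.88% = 0.4256
β_Arden = 0.871 × 28.65% / 23.88% = 1.0450
β_Dray = 0.263 × 44.07% / 23.88% = 0.4854
β_Farrow = 0.551 × 44.33% / 23.88% = 1.0229
β_Harlan = 0.359 × 45.76% / 23.88% = 0.6879
β_P = Σ w_i β_i = 0.07×0.4256 + 0.22×1.0450 + 0.11×0.4854 + 0.26×1.0229 + 0.34×0.6879 = 0.8129
E(R_P) = R_f + β_P × MRP = 3.82% + 0.8129 × 6.39% = 9.01%

9.01%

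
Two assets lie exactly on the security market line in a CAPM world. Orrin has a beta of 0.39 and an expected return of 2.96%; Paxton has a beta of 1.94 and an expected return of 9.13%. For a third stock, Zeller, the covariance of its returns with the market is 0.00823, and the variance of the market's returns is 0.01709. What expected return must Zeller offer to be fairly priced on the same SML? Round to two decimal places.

3.32%

MRP = (9.13% − 2.96%) / (1.94 − 0.39) = 3.9806%
R_f = 2.96% − 0.39 × 3.9806% = 1.4076%
β_Zeller = Cov / Var(R_m) = 0.00823 / 0.01709 = 0.4816
E(R_Zeller) = R_f + β × MRP = 1.4076% + 0.4816 × 3.9806% = 3.32%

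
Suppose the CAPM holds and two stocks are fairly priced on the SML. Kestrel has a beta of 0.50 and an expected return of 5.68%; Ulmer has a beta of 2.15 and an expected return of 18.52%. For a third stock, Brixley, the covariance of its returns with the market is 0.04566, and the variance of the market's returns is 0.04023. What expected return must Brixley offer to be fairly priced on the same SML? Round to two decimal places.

10.62%

MRP = (18.52% − 5.68%) / (2.15 − 0.50) = 7.7818%
R_f = 5.68% − 0.50 × 7.7818% = 1.7891%
β_Brixley = Cov / Var(R_m) = 0.04566 / 0.04023 = 1.1350
E(R_Brixley) = R_f + β × MRP = 1.7891% + 1.1350 × 7.7818% = 10.62%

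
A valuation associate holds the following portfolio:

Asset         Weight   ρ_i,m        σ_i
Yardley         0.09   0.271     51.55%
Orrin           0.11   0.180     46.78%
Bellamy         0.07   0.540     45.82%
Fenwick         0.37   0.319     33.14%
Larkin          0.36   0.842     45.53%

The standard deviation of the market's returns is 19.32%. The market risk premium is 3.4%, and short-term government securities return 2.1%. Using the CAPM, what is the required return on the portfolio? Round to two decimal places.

5.91%

β_Yardley = 0.271 × 51.55% / 19.32% = 0.7231
β_Orrin = 0.180 × 46.78% / 19.32% = 0.4358
β_Bellamy = 0.540 × 45.82% / 19.32% = 1.2807
β_Fenwick = 0.319 × 33.14% / 19.32% = 0.5472
β_Larkin = 0.842 × 45.53% / 19.32% = 1.9843
β_P = Σ w_i β_i = 0.09×0.7231 + 0.11×0.4358 + 0.07×1.2807 + 0.37×0.5472 + 0.36×1.9843 = 1.1195
E(R_P) = R_f + β_P × MRP = 2.1% + 1.1195 × 3.4% = 5.91%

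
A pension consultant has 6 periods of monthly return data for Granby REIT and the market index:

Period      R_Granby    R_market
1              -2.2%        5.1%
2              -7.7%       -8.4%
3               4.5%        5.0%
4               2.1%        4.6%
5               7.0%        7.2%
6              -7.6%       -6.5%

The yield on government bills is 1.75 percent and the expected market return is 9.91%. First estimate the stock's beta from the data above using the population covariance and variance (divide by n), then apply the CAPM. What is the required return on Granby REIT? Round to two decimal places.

8.53%

Mean R_i = (-2.2 − 7.7 + 4.5 + 2.1 + 7.0 − 7.6) / 6 = -0.6500%
Mean R_m = (5.1 − 8.4 + 5.0 + 4.6 + 7.2 − 6.5) / 6 = 1.1667%
Σ(R_i − R̄_i)(R_m − R̄_m) = 189.9700  ⇒  Cov = 189.9700 / 6 = 31.6617
Σ(R_m − R̄_m)² = 228.6533  ⇒  Var(R_m) = 228.6533 / 6 = 38.1089
β = Cov / Var(R_m) = 31.6617 / 38.1089 = 0.8308
MRP = 9.91% − 1.75% = 8.16%
E(R) = R_f + β × MRP = 1.75% + 0.8308 × 8.16% = 8.53%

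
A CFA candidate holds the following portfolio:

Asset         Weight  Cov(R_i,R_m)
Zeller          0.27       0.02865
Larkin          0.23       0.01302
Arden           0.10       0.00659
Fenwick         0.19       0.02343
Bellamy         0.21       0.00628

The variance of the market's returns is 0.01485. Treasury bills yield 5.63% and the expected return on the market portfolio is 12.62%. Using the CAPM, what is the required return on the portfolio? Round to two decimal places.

13.71%

β_Zeller = 0.02865 / 0.01485 = 1.9293
β_Larkin = 0.01302 / 0.01485 = 0.8768
β_Arden = 0.00659 / 0.01485 = 0.4438
β_Fenwick = 0.02343 / 0.01485 = 1.5778
β_Bellamy = 0.00628 / 0.01485 = 0.4229
β_P = Σ w_i β_i = 0.27×1.9293 + 0.23×0.8768 + 0.10×0.4438 + 0.19×1.5778 + 0.21×0.4229 = 1.1555
MRP = 12.62% − 5.63% = 6.99%
E(R_P) = R_f + β_P × MRP = 5.63% + 1.1555 × 6.99% = 13.71%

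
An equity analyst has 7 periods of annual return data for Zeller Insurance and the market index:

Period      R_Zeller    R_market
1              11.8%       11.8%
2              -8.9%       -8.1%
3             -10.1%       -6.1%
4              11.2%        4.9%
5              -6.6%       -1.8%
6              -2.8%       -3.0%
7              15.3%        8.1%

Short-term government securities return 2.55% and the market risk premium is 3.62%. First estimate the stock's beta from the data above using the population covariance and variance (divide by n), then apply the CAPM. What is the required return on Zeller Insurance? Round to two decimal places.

7.50%

Mean R_i = (11.8 − 8.9 − 10.1 + 11.2 − 6.6 − 2.8 + 15.3) / 7 = 1.4143%
Mean R_m = (11.8 − 8.1 − 6.1 + 4.9 − 1.8 − 3.0 + 8.1) / 7 = 0.8286%
Σ(R_i − R̄_i)(R_m − R̄_m) = 463.8271  ⇒  Cov = 463.8271 / 7 = 66.2610
Σ(R_m − R̄_m)² = 339.1143  ⇒  Var(R_m) = 339.1143 / 7 = 48.4449
β = Cov / Var(R_m) = 66.2610 / 48.4449 = 1.3678
E(R) = R_f + β × MRP = 2.55% + 1.3678 × 3.62% = 7.50%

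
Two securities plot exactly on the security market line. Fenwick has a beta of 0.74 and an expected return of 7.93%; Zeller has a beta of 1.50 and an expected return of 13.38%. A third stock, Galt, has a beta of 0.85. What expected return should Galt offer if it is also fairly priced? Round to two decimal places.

8.72%

MRP (SML slope) = (13.38% − 7.93%) / (1.50 − 0.74) = 5.45% / 0.76 = 7.1711%
R_f (intercept) = 7.93% − 0.74 × 7.1711% = 2.6234%
E(R_Galt) = R_f + β × MRP = 2.6234% + 0.85 × 7.1711% = 8.72%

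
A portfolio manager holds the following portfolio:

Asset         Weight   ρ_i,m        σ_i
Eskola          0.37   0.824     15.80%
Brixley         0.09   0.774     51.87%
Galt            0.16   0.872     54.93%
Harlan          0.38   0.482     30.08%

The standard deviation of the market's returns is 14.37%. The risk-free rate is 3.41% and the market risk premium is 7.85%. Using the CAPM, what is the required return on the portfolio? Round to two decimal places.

15.21%

β_Eskola = 0.824 × 15.80% / 14.37% = 0.9060
β_Brixley = 0.774 × 51.87% / 14.37% = 2.7938
β_Galt = 0.872 × 54.93% / 14.37% = 3.3333
β_Harlan = 0.482 × 30.08% / 14.37% = 1.0089
β_P = Σ w_i β_i = 0.37×0.9060 + 0.09×2.7938 + 0.16×3.3333 + 0.38×1.0089 = 1.5034
E(R_P) = R_f + β_P × MRP = 3.41% + 1.5034 × 7.85% = 15.21%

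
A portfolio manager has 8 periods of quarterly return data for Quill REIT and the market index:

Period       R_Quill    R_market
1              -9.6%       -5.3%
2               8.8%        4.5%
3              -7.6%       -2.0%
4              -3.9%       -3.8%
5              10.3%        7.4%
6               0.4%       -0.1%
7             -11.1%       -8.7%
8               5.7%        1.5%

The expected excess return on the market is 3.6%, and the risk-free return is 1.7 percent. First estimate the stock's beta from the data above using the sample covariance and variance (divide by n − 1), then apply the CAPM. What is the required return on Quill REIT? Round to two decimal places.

7.19%

Mean R_i = (-9.6 + 8.8 − 7.6 − 3.9 + 10.3 + 0.4 − 11.1 + 5.7) / 8 = -0.8750%
Mean R_m = (-5.3 + 4.5 − 2.0 − 3.8 + 7.4 − 0.1 − 8.7 + 1.5) / 8 = -0.8125%
Σ(R_i − R̄_i)(R_m − R̄_m) = 296.1125  ⇒  Cov = 296.1125 / 7 = 42.3018
Σ(R_m − R̄_m)² = 194.2088  ⇒  Var(R_m) = 194.2088 / 7 = 27.7441
β = Cov / Var(R_m) = 42.3018 / 27.7441 = 1.5247
E(R) = R_f + β × MRP = 1.7% + 1.5247 × 3.6% = 7.19%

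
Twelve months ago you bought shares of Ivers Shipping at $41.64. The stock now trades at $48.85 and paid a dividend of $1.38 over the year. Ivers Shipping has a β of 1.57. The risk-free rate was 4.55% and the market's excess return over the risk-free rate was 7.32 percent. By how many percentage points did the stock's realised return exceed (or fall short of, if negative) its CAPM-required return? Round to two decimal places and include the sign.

Realised HPR = (P1 + D1 − P0) / P0 = (48.85 + 1.38 − 41.64) / 41.64 = 8.59 / 41.64 = 20.6292%
CAPM required = R_f + β·MRP = 4.55% + 1.57 × 7.32% = 16.0424%
α = realised − required = 20.6292% − 16.0424% = +4.59%

+4.59%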